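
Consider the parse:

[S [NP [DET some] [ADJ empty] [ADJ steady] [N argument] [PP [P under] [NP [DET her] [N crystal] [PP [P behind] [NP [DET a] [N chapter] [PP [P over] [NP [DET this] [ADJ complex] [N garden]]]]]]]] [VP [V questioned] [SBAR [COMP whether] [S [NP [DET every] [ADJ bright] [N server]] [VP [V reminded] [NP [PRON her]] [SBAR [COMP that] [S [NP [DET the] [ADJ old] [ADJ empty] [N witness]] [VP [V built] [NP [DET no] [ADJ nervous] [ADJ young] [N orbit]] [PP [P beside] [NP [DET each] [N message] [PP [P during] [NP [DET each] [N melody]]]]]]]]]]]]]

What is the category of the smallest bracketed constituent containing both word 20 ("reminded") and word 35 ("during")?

VP

Both words fall inside [VP reminded her that the old empty witness built no nervous young orbit beside each message during each melody] (words 20–37), and no smaller constituent contains them both. Label: VP.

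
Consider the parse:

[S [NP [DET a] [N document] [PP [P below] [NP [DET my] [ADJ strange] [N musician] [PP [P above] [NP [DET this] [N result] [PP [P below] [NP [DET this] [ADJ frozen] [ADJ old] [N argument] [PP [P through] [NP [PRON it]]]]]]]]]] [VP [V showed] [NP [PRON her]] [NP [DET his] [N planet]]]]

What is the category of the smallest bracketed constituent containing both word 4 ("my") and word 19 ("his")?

The smallest bracket enclosing both words is [S a document below my strange musician above this result below this frozen old argument through it showed her his planet], so the label is S.

S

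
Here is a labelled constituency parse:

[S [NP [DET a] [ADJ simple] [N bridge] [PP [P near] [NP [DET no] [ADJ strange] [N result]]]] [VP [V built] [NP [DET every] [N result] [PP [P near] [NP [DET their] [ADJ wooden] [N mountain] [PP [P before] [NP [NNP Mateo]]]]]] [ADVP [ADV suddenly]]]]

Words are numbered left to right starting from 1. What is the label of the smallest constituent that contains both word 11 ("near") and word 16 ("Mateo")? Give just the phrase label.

PP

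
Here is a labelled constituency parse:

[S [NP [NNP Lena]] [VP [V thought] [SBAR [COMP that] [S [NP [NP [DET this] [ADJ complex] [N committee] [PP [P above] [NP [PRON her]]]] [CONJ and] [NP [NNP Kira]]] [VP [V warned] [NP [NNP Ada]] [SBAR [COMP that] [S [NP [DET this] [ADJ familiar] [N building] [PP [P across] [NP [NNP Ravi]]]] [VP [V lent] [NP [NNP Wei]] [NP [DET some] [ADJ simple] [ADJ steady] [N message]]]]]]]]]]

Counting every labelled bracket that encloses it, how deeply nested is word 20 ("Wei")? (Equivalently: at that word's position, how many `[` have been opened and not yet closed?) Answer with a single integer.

Path from the root down to the word: S → VP → SBAR → S → VP → SBAR → S → VP → NP → NNP. That is 10 enclosing brackets.

10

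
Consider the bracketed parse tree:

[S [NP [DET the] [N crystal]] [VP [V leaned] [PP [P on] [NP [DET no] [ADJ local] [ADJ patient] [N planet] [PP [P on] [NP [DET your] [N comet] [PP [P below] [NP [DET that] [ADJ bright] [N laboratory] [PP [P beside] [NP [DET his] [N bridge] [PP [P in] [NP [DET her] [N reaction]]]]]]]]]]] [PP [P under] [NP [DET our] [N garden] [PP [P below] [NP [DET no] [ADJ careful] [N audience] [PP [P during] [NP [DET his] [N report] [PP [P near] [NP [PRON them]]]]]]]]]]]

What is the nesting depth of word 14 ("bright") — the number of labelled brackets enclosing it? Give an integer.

The word sits inside ADJ, which is inside NP, inside PP, inside NP, inside PP, inside NP, inside PP, inside VP, inside S — 9 brackets in all.

9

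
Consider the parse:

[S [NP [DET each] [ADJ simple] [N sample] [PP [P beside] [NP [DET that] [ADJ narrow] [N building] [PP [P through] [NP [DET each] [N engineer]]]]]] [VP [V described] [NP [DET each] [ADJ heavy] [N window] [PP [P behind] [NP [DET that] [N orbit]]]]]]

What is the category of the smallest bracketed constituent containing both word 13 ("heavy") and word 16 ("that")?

NP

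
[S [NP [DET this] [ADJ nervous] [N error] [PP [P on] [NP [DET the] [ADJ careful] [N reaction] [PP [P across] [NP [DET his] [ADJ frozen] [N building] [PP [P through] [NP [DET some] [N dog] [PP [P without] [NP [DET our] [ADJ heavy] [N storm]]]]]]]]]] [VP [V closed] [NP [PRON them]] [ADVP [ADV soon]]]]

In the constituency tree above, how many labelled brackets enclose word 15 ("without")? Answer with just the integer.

The word sits inside P, which is inside PP, inside NP, inside PP, inside NP, inside PP, inside NP, inside PP, inside NP, inside S — 10 brackets in all.

10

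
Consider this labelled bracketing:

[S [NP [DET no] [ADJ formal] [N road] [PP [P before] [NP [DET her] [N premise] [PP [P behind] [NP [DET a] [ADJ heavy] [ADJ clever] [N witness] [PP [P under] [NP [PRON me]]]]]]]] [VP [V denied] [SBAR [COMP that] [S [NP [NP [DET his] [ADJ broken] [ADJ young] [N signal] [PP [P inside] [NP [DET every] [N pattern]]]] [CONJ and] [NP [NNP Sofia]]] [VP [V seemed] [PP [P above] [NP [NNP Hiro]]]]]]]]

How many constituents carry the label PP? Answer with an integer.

Listing each PP by its span: [PP before her premise behind a heavy clever witness under me]; [PP behind a heavy clever witness under me]; [PP under me]; [PP inside every pattern]; [PP above Hiro] — that makes 5.

5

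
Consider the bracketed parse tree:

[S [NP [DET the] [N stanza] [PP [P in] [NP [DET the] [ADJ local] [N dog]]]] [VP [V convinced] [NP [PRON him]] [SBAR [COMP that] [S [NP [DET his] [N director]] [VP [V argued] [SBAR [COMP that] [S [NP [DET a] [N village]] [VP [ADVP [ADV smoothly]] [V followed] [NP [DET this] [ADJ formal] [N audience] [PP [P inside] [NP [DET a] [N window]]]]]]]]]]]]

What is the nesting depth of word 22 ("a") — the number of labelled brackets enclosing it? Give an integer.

12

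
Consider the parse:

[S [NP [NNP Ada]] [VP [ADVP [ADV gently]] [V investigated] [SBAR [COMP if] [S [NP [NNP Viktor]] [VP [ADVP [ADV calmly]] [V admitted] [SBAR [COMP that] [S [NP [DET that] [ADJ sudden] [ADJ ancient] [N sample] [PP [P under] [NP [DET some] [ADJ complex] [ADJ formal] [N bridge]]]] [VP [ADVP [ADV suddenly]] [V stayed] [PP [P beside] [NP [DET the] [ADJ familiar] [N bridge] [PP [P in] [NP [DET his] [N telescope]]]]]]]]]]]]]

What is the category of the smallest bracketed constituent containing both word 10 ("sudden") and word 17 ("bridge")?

NP

Word 10 lies under S → VP → SBAR → S → VP → SBAR → S → NP → ADJ; word 17 lies under S → VP → SBAR → S → VP → SBAR → S → NP → PP → NP → N. The lowest shared node is the NP.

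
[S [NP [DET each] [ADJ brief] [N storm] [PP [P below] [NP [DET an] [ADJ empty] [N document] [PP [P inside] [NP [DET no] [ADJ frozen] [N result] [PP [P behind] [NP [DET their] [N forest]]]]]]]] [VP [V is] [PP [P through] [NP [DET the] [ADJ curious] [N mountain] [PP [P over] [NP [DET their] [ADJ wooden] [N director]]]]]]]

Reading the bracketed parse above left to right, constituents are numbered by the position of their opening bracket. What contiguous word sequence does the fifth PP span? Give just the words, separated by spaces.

over their wooden director

In left-to-right order the PP constituents are "below an empty document inside no frozen result behind their forest"; "inside no frozen result behind their forest"; "behind their forest"; "through the curious mountain over their wooden director"; "over their wooden director". Number 5 is "over their wooden director".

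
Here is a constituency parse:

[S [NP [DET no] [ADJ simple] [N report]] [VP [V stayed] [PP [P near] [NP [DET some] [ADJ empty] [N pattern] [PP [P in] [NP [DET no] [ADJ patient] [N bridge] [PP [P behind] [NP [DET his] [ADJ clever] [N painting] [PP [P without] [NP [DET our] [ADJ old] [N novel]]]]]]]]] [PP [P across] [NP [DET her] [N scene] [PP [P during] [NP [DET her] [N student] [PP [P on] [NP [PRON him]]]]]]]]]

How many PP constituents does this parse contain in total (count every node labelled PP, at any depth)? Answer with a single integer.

Listing each PP by its span: [PP near some empty pattern in no patient bridge behind his clever painting without our old novel]; [PP in no patient bridge behind his clever painting without our old novel]; [PP behind his clever painting without our old novel]; [PP without our old novel]; [PP across her scene during her student on him]; [PP during her student on him] … — that makes 7.

7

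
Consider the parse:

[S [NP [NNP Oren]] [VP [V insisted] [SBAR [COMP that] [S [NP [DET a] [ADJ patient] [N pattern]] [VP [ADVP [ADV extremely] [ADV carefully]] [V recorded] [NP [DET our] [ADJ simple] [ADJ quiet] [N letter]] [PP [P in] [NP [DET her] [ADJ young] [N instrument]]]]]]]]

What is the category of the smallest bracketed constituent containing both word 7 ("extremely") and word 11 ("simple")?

VP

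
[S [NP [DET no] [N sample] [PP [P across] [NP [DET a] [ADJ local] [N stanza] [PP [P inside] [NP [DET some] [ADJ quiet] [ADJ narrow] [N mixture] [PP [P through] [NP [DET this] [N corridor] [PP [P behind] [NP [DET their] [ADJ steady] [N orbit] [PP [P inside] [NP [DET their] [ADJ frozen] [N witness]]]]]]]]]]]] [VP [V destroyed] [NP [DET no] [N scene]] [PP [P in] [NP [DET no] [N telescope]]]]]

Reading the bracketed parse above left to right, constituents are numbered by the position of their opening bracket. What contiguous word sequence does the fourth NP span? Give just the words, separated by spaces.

this corridor behind their steady orbit inside their frozen witness

The NP opening brackets appear, in order, over: "no sample across a local stanza inside some quiet narrow mixture through this corridor behind their steady orbit inside their frozen witness"; "a local stanza inside some quiet narrow mixture through this corridor behind their steady orbit inside their frozen witness"; "some quiet narrow mixture through this corridor behind their steady orbit inside their frozen witness"; "this corridor behind their steady orbit inside their frozen witness"; "their steady orbit inside their frozen witness"; "their frozen witness"; "no scene"; "no telescope". The fourth one spans "this corridor behind their steady orbit inside their frozen witness".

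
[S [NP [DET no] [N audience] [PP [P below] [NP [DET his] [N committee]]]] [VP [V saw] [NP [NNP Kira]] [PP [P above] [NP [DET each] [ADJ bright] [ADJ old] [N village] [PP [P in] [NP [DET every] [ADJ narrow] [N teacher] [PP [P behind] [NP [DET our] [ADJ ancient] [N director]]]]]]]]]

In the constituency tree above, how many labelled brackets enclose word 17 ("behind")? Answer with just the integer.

The word sits inside P, which is inside PP, inside NP, inside PP, inside NP, inside PP, inside VP, inside S — 8 brackets in all.

8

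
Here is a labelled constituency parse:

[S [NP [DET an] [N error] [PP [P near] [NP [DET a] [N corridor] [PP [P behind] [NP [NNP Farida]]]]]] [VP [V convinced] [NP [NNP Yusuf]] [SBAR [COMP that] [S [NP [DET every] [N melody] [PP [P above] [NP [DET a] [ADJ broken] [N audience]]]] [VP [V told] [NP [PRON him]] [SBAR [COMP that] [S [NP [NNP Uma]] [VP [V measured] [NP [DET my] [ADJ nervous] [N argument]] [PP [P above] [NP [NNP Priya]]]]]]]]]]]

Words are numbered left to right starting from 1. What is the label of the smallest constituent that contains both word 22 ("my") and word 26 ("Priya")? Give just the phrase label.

VP

The smallest bracket enclosing both words is [VP measured my nervous argument above Priya], so the label is VP.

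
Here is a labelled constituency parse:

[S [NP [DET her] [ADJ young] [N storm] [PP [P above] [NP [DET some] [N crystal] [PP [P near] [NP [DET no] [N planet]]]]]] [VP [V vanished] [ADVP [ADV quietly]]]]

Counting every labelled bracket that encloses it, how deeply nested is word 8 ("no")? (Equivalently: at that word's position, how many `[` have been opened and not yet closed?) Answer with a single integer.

7

Path from the root down to the word: S → NP → PP → NP → PP → NP → DET. That is 7 enclosing brackets.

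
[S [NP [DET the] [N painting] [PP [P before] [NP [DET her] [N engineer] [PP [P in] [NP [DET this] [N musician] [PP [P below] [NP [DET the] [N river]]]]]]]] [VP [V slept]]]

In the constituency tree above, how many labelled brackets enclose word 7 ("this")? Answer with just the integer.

7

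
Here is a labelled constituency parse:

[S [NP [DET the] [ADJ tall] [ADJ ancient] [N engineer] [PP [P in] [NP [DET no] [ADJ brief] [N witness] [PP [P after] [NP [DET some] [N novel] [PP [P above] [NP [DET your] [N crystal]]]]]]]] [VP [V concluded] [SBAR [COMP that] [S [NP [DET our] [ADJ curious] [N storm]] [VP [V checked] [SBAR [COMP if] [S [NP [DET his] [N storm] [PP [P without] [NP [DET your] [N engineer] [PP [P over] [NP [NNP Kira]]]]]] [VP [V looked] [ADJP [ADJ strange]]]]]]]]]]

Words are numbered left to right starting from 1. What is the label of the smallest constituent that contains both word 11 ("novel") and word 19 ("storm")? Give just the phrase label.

S

Both words fall inside [S the tall ancient engineer in no brief witness after some novel above your crystal concluded that our curious storm checked if his storm without your engineer over Kira looked strange] (words 1–30), and no smaller constituent contains them both. Label: S.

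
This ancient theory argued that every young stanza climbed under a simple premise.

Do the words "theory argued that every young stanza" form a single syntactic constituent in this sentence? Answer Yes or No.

No

The sequence begins inside the noun phrase "this ancient theory" and ends inside the verb phrase "argued that every young stanza climbed under a simple premise"; it crosses a phrase boundary, so no single node in the tree spans exactly those words.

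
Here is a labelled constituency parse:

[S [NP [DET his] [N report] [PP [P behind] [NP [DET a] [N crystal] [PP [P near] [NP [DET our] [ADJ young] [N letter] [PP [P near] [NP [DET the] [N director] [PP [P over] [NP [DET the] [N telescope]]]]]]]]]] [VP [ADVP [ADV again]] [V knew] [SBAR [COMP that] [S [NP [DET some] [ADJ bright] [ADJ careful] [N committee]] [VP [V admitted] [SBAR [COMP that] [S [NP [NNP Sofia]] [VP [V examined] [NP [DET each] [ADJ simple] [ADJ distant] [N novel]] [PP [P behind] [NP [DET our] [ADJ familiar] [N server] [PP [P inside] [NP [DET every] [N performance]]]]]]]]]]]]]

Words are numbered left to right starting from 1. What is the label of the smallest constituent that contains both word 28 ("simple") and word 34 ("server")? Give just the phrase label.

VP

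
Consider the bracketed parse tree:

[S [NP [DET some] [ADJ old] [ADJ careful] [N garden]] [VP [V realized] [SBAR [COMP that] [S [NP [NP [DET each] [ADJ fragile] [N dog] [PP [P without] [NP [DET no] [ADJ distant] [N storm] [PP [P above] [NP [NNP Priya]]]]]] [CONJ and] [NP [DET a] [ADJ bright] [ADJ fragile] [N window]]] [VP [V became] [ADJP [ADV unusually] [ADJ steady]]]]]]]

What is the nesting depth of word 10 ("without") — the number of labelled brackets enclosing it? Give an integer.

8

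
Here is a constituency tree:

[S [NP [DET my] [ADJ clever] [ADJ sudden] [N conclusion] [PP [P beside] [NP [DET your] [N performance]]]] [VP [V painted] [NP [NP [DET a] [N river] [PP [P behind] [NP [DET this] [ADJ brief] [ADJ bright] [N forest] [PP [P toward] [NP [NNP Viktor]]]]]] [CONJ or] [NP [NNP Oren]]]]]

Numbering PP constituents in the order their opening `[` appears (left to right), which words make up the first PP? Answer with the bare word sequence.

Opening `[PP` markers occur at word positions 5, 11, 16; the first of these opens the constituent [PP beside your performance].

beside your performance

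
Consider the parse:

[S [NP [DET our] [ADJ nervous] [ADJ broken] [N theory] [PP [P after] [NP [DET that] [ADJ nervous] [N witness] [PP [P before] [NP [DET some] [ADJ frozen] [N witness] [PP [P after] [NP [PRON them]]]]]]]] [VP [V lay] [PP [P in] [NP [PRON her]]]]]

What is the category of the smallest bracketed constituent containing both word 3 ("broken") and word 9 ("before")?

NP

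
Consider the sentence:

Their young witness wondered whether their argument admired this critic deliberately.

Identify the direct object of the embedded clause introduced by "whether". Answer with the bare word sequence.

this critic

"admired" heads the VP of the embedded clause introduced by "whether", and "this critic" is its direct object.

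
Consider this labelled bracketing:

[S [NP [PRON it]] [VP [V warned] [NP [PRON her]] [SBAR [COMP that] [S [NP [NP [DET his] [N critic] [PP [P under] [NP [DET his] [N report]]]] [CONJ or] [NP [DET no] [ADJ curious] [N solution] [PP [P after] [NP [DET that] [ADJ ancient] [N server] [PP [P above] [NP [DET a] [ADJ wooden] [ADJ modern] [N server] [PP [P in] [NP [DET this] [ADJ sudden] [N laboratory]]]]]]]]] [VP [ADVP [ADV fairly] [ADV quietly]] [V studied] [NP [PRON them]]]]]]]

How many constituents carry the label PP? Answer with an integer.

4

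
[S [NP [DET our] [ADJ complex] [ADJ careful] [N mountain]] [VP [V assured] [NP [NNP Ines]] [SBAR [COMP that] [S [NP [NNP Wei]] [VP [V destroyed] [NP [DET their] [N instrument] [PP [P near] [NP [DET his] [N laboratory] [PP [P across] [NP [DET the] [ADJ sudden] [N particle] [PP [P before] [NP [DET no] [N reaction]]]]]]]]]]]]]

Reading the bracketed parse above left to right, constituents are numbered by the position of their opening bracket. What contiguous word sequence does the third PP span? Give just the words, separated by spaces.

The PP opening brackets appear, in order, over: "near his laboratory across the sudden particle before no reaction"; "across the sudden particle before no reaction"; "before no reaction". The third one spans "before no reaction".

before no reaction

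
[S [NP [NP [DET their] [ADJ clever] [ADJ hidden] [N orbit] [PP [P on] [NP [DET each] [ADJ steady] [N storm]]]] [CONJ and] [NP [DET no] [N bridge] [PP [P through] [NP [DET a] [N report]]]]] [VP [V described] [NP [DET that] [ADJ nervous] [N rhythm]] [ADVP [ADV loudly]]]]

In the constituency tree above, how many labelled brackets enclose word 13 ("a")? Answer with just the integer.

The word sits inside DET, which is inside NP, inside PP, inside NP, inside NP, inside S — 6 brackets in all.

6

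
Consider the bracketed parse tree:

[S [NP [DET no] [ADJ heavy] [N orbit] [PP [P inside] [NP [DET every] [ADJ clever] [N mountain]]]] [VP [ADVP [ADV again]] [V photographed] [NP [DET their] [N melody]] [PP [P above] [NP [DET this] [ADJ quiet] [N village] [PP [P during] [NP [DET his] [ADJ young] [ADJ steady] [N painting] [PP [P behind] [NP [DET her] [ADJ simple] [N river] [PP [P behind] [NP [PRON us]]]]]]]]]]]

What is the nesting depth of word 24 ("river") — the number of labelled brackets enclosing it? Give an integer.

9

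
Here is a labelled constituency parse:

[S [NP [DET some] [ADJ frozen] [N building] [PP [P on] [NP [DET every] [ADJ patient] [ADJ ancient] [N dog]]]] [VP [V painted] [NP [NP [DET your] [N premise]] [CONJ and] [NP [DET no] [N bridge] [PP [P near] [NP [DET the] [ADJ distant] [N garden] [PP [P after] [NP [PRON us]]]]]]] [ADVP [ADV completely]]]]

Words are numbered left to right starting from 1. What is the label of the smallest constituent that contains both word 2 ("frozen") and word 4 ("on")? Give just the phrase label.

NP

The smallest bracket enclosing both words is [NP some frozen building on every patient ancient dog], so the label is NP.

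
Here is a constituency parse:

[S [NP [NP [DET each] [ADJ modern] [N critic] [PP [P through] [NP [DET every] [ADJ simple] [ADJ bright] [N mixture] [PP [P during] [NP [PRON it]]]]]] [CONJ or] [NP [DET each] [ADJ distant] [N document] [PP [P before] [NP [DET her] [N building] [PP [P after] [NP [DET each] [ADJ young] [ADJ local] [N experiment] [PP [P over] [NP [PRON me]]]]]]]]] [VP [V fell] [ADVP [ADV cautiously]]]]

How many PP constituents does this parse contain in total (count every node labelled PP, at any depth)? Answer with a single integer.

5

The PP constituents are: [PP through every simple bright mixture during it]; [PP during it]; [PP before her building after each young local experiment over me]; [PP after each young local experiment over me]; [PP over me]. Total: 5.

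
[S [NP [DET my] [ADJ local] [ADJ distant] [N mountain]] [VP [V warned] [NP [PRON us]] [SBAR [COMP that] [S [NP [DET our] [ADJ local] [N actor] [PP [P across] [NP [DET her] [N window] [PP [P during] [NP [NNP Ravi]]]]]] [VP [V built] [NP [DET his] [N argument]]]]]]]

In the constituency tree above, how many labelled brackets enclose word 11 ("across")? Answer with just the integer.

7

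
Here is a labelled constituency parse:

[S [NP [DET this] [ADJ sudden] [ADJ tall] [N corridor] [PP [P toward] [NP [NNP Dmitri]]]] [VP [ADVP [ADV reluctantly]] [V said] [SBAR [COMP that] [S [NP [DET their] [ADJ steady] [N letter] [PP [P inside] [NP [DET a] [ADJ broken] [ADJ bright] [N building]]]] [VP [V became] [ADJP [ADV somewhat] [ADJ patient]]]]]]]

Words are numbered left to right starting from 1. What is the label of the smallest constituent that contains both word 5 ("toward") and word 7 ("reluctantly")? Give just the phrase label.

S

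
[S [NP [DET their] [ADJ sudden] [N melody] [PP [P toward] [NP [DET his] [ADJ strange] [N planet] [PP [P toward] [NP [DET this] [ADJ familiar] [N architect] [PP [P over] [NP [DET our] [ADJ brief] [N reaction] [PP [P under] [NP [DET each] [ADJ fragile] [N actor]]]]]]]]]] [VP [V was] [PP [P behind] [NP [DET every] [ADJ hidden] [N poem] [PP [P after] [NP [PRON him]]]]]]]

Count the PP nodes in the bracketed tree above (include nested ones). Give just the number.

6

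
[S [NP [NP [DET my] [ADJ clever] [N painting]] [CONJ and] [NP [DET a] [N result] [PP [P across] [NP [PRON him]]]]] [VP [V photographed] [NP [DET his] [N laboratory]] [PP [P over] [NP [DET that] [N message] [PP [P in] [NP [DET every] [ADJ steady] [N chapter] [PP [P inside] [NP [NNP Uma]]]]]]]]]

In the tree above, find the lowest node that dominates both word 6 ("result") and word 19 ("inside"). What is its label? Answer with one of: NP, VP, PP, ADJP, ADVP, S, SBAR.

The smallest bracket enclosing both words is [S my clever painting and a result across him photographed his laboratory over that message in every steady chapter inside Uma], so the label is S.

S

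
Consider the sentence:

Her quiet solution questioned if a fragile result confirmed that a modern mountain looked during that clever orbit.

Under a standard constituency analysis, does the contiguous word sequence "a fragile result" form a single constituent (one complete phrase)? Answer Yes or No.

Yes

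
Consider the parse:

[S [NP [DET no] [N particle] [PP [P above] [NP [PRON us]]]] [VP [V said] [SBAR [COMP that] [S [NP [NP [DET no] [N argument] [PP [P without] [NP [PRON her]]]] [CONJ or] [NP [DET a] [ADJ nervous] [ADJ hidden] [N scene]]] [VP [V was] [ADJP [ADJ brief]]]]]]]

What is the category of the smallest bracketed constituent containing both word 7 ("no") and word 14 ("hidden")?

Word 7 lies under S → VP → SBAR → S → NP → NP → DET; word 14 lies under S → VP → SBAR → S → NP → NP → ADJ. The lowest shared node is the NP.

NP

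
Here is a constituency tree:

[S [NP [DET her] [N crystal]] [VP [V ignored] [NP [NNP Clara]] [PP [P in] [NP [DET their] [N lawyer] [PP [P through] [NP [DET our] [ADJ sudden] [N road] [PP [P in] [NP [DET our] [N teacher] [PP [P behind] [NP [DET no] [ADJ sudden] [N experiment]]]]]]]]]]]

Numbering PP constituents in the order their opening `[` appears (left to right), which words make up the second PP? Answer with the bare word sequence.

through our sudden road in our teacher behind no sudden experiment

Opening `[PP` markers occur at word positions 5, 8, 12, 15; the second of these opens the constituent [PP through our sudden road in our teacher behind no sudden experiment].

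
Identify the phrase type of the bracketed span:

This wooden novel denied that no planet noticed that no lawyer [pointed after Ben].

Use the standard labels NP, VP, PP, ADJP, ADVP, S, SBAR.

"pointed" is the head of the bracketed span, so the span is a verb phrase: VP.

VP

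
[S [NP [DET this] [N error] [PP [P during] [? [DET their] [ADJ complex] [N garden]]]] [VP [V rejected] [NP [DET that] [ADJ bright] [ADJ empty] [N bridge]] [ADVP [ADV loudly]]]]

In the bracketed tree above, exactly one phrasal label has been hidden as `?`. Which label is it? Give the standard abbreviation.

Looking at what the `?` directly dominates — DET 'their', ADJ 'complex', N 'garden' — this is a noun phrase (NP).

NP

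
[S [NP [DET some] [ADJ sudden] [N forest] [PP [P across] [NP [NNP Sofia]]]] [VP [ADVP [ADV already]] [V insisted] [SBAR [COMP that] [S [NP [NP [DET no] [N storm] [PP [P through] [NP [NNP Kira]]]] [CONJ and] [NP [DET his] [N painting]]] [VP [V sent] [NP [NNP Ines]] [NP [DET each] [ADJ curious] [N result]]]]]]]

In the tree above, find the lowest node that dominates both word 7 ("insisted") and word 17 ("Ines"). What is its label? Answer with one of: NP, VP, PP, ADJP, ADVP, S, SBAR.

VP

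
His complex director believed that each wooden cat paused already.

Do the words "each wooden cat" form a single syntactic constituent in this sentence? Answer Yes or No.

"each wooden cat" is exactly the noun phrase [NP each wooden cat], a complete constituent.

Yes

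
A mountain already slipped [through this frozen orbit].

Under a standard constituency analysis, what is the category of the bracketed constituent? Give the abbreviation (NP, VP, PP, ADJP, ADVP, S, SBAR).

"through" is the head of the bracketed span, so the span is a prepositional phrase: PP.

PP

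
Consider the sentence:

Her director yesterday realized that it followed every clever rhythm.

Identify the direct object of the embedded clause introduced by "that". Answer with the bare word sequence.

every clever rhythm

The verb of the embedded clause introduced by "that" is "followed"; its direct object is the NP "every clever rhythm".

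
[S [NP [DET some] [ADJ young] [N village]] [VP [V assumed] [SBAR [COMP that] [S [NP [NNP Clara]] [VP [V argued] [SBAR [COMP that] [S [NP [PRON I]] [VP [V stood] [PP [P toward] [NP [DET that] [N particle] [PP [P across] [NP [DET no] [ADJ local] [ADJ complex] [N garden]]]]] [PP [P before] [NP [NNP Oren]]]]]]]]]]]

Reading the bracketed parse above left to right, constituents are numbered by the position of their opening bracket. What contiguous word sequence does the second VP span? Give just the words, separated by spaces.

argued that I stood toward that particle across no local complex garden before Oren

Opening `[VP` markers occur at word positions 4, 7, 10; the second of these opens the constituent [VP argued that I stood toward that particle across no local complex garden before Oren].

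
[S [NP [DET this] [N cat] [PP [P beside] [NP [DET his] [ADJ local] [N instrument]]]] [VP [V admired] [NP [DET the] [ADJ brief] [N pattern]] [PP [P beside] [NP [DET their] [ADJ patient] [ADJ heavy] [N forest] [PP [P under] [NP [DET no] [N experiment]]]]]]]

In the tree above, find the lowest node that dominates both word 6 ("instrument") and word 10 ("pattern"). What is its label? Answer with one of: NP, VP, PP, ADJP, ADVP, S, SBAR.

S

Word 6 lies under S → NP → PP → NP → N; word 10 lies under S → VP → NP → N. The lowest shared node is the S.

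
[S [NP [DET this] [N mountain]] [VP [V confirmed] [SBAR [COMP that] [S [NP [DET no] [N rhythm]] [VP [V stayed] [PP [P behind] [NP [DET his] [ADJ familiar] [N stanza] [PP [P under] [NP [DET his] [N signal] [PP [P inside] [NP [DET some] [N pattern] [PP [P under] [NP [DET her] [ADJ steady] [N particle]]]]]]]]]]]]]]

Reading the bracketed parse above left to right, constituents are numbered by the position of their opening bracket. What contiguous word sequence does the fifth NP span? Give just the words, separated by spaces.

some pattern under her steady particle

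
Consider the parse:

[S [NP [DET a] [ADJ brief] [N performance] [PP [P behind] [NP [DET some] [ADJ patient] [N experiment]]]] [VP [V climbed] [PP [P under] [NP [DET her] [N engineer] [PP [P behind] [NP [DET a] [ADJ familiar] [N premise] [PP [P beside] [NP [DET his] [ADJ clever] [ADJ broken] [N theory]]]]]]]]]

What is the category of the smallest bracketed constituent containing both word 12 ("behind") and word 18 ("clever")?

Word 12 lies under S → VP → PP → NP → PP → P; word 18 lies under S → VP → PP → NP → PP → NP → PP → NP → ADJ. The lowest shared node is the PP.

PP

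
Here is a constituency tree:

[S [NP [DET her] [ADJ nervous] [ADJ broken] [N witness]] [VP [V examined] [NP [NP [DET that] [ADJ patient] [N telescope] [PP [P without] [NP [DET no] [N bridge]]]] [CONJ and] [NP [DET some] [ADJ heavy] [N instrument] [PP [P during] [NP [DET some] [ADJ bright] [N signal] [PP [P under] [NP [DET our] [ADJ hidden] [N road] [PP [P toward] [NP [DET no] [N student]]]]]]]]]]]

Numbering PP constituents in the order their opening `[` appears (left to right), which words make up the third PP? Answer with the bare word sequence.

under our hidden road toward no student

In left-to-right order the PP constituents are "without no bridge"; "during some bright signal under our hidden road toward no student"; "under our hidden road toward no student"; "toward no student". Number 3 is "under our hidden road toward no student".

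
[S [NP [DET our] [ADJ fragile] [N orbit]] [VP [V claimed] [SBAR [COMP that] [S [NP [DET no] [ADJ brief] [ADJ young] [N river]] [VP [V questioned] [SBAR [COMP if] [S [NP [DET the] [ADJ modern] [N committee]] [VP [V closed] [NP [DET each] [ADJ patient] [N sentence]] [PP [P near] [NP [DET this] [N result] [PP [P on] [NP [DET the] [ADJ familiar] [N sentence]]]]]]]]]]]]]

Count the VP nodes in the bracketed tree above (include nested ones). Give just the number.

3

Scanning left to right, an opening `[VP` appears at word positions 4, 10, 15 — 3 in total.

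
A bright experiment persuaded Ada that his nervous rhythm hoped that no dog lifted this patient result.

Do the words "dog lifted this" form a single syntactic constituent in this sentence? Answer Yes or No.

No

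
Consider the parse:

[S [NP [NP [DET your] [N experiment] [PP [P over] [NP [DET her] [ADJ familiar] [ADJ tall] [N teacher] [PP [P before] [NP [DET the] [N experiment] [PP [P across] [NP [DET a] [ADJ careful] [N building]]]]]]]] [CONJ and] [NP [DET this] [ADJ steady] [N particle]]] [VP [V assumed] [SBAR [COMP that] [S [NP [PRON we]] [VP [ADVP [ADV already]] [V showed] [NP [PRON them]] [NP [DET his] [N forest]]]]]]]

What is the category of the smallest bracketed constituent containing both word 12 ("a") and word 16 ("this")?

Both words fall inside [NP your experiment over her familiar tall teacher before the experiment across a careful building and this steady particle] (words 1–18), and no smaller constituent contains them both. Label: NP.

NP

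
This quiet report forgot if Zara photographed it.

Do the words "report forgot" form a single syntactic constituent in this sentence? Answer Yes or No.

The sequence begins inside the noun phrase "this quiet report" and ends inside the verb phrase "forgot if Zara photographed it"; it crosses a phrase boundary, so no single node in the tree spans exactly those words.

No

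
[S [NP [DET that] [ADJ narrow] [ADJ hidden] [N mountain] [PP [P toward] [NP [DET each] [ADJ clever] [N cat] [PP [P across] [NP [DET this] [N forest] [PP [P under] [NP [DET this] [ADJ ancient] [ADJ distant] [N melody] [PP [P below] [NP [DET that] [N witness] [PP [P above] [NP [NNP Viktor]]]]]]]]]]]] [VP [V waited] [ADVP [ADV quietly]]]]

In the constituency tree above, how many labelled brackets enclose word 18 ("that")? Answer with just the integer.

11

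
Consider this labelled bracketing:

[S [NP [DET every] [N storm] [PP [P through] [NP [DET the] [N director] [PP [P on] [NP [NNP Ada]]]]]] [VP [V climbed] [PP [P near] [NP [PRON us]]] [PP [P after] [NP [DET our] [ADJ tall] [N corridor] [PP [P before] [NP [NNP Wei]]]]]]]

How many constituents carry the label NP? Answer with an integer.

The NP constituents are: [NP every storm through the director on Ada]; [NP the director on Ada]; [NP Ada]; [NP us]; [NP our tall corridor before Wei]; [NP Wei]. Total: 6.

6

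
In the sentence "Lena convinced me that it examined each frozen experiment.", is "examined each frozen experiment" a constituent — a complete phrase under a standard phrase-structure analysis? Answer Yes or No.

Yes

The sequence corresponds to a single VP node — the verb phrase "examined each frozen experiment".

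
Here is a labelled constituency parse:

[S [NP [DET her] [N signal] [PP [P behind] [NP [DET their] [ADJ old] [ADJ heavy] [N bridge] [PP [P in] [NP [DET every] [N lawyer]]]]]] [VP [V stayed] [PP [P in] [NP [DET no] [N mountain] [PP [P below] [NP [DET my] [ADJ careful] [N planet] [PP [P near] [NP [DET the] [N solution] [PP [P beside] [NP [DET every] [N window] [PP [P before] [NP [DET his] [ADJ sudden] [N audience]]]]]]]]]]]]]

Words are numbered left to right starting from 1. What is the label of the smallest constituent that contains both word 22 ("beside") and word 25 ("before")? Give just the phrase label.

The smallest bracket enclosing both words is [PP beside every window before his sudden audience], so the label is PP.

PP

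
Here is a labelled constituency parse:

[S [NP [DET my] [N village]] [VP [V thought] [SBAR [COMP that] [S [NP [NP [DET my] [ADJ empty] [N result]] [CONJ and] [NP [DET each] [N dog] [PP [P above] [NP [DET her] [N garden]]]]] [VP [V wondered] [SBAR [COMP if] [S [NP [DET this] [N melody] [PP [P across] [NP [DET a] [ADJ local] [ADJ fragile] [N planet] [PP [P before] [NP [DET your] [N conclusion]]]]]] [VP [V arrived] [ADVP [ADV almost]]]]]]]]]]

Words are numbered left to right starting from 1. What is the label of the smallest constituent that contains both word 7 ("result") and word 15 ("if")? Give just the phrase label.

S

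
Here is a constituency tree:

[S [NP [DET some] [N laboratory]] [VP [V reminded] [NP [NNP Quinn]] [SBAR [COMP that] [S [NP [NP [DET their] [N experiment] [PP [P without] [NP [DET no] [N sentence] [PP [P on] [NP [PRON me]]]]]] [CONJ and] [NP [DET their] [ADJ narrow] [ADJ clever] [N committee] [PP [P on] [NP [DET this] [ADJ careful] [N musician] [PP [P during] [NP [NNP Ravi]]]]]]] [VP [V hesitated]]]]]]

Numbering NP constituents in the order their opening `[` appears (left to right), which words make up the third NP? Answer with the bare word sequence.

In left-to-right order the NP constituents are "some laboratory"; "Quinn"; "their experiment without no sentence on me and their narrow clever committee on this careful musician during Ravi"; "their experiment without no sentence on me"; "no sentence on me"; "me"; "their narrow clever committee on this careful musician during Ravi"; "this careful musician during Ravi"; "Ravi". Number 3 is "their experiment without no sentence on me and their narrow clever committee on this careful musician during Ravi".

their experiment without no sentence on me and their narrow clever committee on this careful musician during Ravi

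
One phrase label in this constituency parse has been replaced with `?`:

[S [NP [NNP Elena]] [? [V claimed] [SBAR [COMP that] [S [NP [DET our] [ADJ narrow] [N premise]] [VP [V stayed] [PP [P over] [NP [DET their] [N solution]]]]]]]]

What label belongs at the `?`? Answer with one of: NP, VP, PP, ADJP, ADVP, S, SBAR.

VP

The `?` node immediately contains: V 'claimed', SBAR. That is the internal structure of a verb phrase, so the label is VP.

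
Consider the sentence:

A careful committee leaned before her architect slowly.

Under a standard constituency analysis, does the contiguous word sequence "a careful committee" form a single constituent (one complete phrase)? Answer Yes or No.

These words form the whole noun phrase headed by "committee", so yes — one constituent.

Yes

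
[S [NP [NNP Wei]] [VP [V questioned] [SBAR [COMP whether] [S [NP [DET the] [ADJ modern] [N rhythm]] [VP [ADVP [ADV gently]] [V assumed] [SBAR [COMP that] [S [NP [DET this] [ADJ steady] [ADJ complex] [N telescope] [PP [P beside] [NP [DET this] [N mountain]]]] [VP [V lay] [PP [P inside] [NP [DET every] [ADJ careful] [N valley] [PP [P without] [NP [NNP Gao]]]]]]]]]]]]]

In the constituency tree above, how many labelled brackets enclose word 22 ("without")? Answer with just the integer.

12

Path from the root down to the word: S → VP → SBAR → S → VP → SBAR → S → VP → PP → NP → PP → P. That is 12 enclosing brackets.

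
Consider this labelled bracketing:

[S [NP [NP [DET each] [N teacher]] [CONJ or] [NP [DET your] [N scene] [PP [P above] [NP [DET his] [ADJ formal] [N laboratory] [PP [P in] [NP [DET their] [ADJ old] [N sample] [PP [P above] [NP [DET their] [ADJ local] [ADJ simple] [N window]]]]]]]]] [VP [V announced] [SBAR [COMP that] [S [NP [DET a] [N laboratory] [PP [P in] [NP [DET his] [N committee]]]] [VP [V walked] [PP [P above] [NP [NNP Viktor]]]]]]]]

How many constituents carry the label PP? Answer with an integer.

The PP constituents are: [PP above his formal laboratory in their old sample above their local simple window]; [PP in their old sample above their local simple window]; [PP above their local simple window]; [PP in his committee]; [PP above Viktor]. Total: 5.

5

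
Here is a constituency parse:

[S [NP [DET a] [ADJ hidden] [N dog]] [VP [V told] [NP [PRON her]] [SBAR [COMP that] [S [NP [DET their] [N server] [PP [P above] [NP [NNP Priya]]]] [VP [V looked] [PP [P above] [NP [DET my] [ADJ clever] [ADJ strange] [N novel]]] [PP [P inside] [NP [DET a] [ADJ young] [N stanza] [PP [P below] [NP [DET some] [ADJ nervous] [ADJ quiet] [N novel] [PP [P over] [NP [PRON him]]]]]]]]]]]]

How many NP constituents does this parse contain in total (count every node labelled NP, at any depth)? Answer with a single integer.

8

Scanning left to right, an opening `[NP` appears at word positions 1, 5, 7, 10, 13, 18, 22, 27 — 8 in total.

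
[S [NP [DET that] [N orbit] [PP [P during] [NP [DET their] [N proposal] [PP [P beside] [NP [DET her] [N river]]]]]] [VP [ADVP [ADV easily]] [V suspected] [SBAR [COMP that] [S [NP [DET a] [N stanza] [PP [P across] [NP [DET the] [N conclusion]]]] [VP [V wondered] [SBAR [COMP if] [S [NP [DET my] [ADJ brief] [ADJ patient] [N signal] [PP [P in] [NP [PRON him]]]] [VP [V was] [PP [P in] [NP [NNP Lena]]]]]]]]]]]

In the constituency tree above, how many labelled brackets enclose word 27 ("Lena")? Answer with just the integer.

11

The word sits inside NNP, which is inside NP, inside PP, inside VP, inside S, inside SBAR, inside VP, inside S, inside SBAR, inside VP, inside S — 11 brackets in all.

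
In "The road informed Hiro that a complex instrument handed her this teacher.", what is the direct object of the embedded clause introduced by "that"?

The verb of the embedded clause introduced by "that" is "handed"; its direct object is the NP "this teacher".

this teacher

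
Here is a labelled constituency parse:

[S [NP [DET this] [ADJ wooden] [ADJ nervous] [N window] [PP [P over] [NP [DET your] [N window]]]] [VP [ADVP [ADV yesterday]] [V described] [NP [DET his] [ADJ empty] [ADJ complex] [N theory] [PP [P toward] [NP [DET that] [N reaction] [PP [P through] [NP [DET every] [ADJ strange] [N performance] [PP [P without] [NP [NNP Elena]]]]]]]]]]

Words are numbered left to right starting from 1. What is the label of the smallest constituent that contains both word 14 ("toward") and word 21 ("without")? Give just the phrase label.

PP

Both words fall inside [PP toward that reaction through every strange performance without Elena] (words 14–22), and no smaller constituent contains them both. Label: PP.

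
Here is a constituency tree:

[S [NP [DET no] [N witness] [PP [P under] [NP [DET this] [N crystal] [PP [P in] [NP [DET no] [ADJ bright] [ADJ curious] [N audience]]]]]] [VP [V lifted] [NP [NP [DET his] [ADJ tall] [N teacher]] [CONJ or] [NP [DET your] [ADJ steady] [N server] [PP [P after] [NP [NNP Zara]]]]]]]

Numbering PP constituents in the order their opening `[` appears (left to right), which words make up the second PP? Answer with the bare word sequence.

The PP opening brackets appear, in order, over: "under this crystal in no bright curious audience"; "in no bright curious audience"; "after Zara". The second one spans "in no bright curious audience".

in no bright curious audience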